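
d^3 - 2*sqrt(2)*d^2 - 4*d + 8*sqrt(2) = (d - 2)*(d + 2)*(d - 2*sqrt(2))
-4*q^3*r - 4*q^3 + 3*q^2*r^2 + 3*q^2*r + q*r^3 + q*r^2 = (-q + r)*(4*q + r)*(q*r + q)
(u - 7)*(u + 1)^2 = u^3 - 5*u^2 - 13*u - 7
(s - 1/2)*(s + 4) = s^2 + 7*s/2 - 2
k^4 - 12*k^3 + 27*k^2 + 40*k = k*(k - 8)*(k - 5)*(k + 1)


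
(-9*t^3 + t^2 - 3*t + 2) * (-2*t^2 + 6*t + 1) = 18*t^5 - 56*t^4 + 3*t^3 - 21*t^2 + 9*t + 2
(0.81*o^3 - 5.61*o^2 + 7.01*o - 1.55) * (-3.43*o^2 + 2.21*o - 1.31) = -2.7783*o^5 + 21.0324*o^4 - 37.5035*o^3 + 28.1577*o^2 - 12.6086*o + 2.0305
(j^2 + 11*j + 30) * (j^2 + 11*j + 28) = j^4 + 22*j^3 + 179*j^2 + 638*j + 840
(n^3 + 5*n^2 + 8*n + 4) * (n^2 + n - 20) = n^5 + 6*n^4 - 7*n^3 - 88*n^2 - 156*n - 80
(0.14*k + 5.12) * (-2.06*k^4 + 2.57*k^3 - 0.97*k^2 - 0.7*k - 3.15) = -0.2884*k^5 - 10.1874*k^4 + 13.0226*k^3 - 5.0644*k^2 - 4.025*k - 16.128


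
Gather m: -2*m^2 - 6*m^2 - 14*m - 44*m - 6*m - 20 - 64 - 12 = -8*m^2 - 64*m - 96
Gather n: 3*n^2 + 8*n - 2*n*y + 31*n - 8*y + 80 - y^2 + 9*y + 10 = 3*n^2 + n*(39 - 2*y) - y^2 + y + 90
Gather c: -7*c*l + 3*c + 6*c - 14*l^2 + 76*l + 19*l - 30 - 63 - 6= c*(9 - 7*l) - 14*l^2 + 95*l - 99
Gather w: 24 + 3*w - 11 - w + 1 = 2*w + 14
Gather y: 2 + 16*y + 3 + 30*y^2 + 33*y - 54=30*y^2 + 49*y - 49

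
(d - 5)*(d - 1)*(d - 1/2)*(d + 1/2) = d^4 - 6*d^3 + 19*d^2/4 + 3*d/2 - 5/4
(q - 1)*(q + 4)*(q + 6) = q^3 + 9*q^2 + 14*q - 24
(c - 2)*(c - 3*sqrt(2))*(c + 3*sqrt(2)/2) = c^3 - 3*sqrt(2)*c^2/2 - 2*c^2 - 9*c + 3*sqrt(2)*c + 18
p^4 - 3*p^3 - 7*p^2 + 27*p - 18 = (p - 3)*(p - 2)*(p - 1)*(p + 3)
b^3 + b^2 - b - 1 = (b - 1)*(b + 1)^2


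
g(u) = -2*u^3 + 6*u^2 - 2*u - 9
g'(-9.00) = -596.00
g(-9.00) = 1953.00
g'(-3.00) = -92.00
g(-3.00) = 105.00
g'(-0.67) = -12.73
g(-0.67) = -4.37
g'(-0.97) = -19.29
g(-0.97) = 0.41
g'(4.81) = -83.10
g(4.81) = -102.37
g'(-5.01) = -212.72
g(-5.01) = 403.12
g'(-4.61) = -184.83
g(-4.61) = 323.68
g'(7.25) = -230.38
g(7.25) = -470.28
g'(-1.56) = -35.32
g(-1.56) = 16.31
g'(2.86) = -16.76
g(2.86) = -12.43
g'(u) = -6*u^2 + 12*u - 2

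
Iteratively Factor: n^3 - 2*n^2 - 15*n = (n - 5)*(n^2 + 3*n) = (n - 5)*(n + 3)*(n)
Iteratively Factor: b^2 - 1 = (b + 1)*(b - 1)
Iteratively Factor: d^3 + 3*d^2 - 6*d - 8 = (d + 4)*(d^2 - d - 2) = (d - 2)*(d + 4)*(d + 1)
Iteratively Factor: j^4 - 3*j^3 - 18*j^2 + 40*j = (j)*(j^3 - 3*j^2 - 18*j + 40) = j*(j - 2)*(j^2 - j - 20) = j*(j - 2)*(j + 4)*(j - 5)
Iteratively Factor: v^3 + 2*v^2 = (v)*(v^2 + 2*v) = v*(v + 2)*(v)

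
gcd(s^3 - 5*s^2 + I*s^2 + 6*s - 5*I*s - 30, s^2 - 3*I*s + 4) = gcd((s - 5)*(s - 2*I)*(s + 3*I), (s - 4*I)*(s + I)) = 1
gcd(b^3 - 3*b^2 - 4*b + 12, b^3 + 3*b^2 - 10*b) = b - 2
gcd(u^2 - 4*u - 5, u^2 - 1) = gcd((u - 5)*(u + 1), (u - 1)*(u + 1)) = u + 1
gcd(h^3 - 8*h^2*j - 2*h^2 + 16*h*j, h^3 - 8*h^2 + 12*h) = h^2 - 2*h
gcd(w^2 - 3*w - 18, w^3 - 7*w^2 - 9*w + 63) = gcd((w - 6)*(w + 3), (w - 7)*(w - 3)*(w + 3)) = w + 3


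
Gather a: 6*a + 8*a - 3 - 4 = 14*a - 7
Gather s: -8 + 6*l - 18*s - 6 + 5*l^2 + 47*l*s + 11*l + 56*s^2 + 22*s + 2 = 5*l^2 + 17*l + 56*s^2 + s*(47*l + 4) - 12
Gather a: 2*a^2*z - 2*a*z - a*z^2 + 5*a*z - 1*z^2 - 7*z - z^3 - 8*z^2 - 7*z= 2*a^2*z + a*(-z^2 + 3*z) - z^3 - 9*z^2 - 14*z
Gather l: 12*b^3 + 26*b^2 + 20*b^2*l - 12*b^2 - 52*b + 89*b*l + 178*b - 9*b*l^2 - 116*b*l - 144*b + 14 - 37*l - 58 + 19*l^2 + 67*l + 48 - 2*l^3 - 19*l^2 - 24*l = 12*b^3 + 14*b^2 - 9*b*l^2 - 18*b - 2*l^3 + l*(20*b^2 - 27*b + 6) + 4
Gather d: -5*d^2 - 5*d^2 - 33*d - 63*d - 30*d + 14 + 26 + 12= -10*d^2 - 126*d + 52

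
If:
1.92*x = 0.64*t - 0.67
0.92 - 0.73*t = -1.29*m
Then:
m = 1.69767441860465*x - 0.120760658914729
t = 3.0*x + 1.046875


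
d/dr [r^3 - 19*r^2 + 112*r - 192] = 3*r^2 - 38*r + 112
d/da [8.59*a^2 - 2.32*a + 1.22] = 17.18*a - 2.32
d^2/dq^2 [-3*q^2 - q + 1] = -6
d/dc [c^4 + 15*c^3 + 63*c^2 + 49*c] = 4*c^3 + 45*c^2 + 126*c + 49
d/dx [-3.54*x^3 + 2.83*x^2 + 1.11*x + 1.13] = -10.62*x^2 + 5.66*x + 1.11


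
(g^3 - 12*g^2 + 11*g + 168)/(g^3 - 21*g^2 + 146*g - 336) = (g + 3)/(g - 6)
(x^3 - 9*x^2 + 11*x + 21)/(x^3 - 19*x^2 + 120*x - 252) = (x^2 - 2*x - 3)/(x^2 - 12*x + 36)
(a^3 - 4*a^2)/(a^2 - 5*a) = a*(a - 4)/(a - 5)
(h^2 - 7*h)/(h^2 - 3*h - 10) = h*(7 - h)/(-h^2 + 3*h + 10)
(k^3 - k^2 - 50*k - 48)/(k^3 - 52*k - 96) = (k + 1)/(k + 2)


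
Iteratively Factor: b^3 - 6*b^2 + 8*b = (b - 4)*(b^2 - 2*b) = (b - 4)*(b - 2)*(b)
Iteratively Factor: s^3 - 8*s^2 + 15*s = (s - 3)*(s^2 - 5*s) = s*(s - 3)*(s - 5)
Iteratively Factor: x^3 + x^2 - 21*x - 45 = (x - 5)*(x^2 + 6*x + 9) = (x - 5)*(x + 3)*(x + 3)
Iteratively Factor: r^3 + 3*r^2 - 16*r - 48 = (r + 4)*(r^2 - r - 12) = (r - 4)*(r + 4)*(r + 3)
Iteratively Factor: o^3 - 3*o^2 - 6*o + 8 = (o - 4)*(o^2 + o - 2) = (o - 4)*(o + 2)*(o - 1)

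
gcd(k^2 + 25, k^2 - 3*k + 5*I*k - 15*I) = k + 5*I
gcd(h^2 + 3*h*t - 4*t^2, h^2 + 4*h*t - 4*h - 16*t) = h + 4*t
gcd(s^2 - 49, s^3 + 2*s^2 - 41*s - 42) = s + 7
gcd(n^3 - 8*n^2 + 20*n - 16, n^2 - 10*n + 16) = n - 2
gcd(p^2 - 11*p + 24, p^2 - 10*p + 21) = p - 3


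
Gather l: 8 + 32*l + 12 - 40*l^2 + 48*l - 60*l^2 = -100*l^2 + 80*l + 20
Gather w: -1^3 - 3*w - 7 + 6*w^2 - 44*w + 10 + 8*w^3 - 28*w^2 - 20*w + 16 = 8*w^3 - 22*w^2 - 67*w + 18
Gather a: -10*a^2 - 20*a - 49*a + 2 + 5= -10*a^2 - 69*a + 7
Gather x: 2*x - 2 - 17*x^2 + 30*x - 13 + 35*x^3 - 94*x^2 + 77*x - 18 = 35*x^3 - 111*x^2 + 109*x - 33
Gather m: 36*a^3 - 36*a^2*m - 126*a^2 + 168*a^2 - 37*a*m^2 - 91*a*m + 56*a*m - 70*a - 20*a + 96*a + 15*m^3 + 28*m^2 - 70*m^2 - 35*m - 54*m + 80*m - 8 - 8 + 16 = 36*a^3 + 42*a^2 + 6*a + 15*m^3 + m^2*(-37*a - 42) + m*(-36*a^2 - 35*a - 9)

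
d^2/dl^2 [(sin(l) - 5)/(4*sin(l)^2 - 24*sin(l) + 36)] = (-sin(l)^3 + 8*sin(l)^2 + 23*sin(l) - 18)/(4*(sin(l) - 3)^4)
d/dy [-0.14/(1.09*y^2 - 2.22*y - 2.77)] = (0.3052*y - 0.3108)/(-1.09*y^2 + 2.22*y + 2.77)^2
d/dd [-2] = 0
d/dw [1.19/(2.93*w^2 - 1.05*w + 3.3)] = (1.2495 - 6.9734*w)/(2.93*w^2 - 1.05*w + 3.3)^2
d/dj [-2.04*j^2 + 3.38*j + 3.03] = 3.38 - 4.08*j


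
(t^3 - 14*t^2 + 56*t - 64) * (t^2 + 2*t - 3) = t^5 - 12*t^4 + 25*t^3 + 90*t^2 - 296*t + 192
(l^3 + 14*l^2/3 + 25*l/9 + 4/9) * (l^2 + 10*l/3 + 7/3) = l^5 + 8*l^4 + 62*l^3/3 + 556*l^2/27 + 215*l/27 + 28/27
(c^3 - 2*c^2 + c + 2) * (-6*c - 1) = -6*c^4 + 11*c^3 - 4*c^2 - 13*c - 2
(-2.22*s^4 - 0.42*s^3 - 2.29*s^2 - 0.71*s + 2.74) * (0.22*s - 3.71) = -0.4884*s^5 + 8.1438*s^4 + 1.0544*s^3 + 8.3397*s^2 + 3.2369*s - 10.1654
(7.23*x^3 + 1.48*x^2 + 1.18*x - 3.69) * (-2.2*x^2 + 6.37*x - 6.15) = -15.906*x^5 + 42.7991*x^4 - 37.6329*x^3 + 6.5326*x^2 - 30.7623*x + 22.6935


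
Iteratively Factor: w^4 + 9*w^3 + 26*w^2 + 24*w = (w + 3)*(w^3 + 6*w^2 + 8*w) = (w + 2)*(w + 3)*(w^2 + 4*w) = w*(w + 2)*(w + 3)*(w + 4)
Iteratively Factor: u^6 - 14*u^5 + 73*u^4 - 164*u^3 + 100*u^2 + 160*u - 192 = (u - 2)*(u^5 - 12*u^4 + 49*u^3 - 66*u^2 - 32*u + 96) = (u - 3)*(u - 2)*(u^4 - 9*u^3 + 22*u^2 - 32) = (u - 3)*(u - 2)^2*(u^3 - 7*u^2 + 8*u + 16) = (u - 4)*(u - 3)*(u - 2)^2*(u^2 - 3*u - 4) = (u - 4)*(u - 3)*(u - 2)^2*(u + 1)*(u - 4)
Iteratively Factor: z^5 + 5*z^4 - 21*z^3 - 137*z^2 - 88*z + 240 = (z + 4)*(z^4 + z^3 - 25*z^2 - 37*z + 60) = (z + 3)*(z + 4)*(z^3 - 2*z^2 - 19*z + 20) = (z - 5)*(z + 3)*(z + 4)*(z^2 + 3*z - 4) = (z - 5)*(z - 1)*(z + 3)*(z + 4)*(z + 4)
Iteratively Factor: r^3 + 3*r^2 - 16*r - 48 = (r + 3)*(r^2 - 16) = (r + 3)*(r + 4)*(r - 4)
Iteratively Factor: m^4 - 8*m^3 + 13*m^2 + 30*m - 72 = (m - 3)*(m^3 - 5*m^2 - 2*m + 24) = (m - 3)*(m + 2)*(m^2 - 7*m + 12) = (m - 3)^2*(m + 2)*(m - 4)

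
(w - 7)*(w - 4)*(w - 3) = w^3 - 14*w^2 + 61*w - 84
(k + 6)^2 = k^2 + 12*k + 36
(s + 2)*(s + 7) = s^2 + 9*s + 14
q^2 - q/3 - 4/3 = (q - 4/3)*(q + 1)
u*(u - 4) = u^2 - 4*u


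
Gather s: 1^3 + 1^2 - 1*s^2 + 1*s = -s^2 + s + 2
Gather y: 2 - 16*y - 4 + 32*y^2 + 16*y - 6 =32*y^2 - 8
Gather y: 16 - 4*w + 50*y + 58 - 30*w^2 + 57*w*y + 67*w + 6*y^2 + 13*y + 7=-30*w^2 + 63*w + 6*y^2 + y*(57*w + 63) + 81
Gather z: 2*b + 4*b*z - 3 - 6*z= 2*b + z*(4*b - 6) - 3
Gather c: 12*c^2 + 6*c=12*c^2 + 6*c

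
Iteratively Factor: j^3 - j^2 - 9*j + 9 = (j - 1)*(j^2 - 9) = (j - 1)*(j + 3)*(j - 3)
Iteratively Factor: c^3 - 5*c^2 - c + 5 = (c + 1)*(c^2 - 6*c + 5) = (c - 5)*(c + 1)*(c - 1)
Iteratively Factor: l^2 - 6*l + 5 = (l - 1)*(l - 5)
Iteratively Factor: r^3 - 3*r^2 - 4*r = (r - 4)*(r^2 + r) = r*(r - 4)*(r + 1)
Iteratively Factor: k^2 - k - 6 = (k + 2)*(k - 3)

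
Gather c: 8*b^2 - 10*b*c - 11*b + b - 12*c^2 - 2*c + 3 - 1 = 8*b^2 - 10*b - 12*c^2 + c*(-10*b - 2) + 2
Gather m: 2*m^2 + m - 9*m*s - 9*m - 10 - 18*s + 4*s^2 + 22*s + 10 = 2*m^2 + m*(-9*s - 8) + 4*s^2 + 4*s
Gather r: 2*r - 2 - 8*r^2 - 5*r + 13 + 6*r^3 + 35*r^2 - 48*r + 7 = 6*r^3 + 27*r^2 - 51*r + 18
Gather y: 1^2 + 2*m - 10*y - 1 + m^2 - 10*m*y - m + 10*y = m^2 - 10*m*y + m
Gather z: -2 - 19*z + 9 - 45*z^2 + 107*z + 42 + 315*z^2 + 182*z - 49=270*z^2 + 270*z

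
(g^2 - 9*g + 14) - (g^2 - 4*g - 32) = 46 - 5*g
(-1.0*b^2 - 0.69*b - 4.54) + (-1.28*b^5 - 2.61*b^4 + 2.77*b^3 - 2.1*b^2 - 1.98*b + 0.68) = -1.28*b^5 - 2.61*b^4 + 2.77*b^3 - 3.1*b^2 - 2.67*b - 3.86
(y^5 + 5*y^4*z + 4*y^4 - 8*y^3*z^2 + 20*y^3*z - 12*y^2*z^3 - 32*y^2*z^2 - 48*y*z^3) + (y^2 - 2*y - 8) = y^5 + 5*y^4*z + 4*y^4 - 8*y^3*z^2 + 20*y^3*z - 12*y^2*z^3 - 32*y^2*z^2 + y^2 - 48*y*z^3 - 2*y - 8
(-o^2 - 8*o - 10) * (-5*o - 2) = 5*o^3 + 42*o^2 + 66*o + 20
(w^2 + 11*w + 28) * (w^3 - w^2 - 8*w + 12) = w^5 + 10*w^4 + 9*w^3 - 104*w^2 - 92*w + 336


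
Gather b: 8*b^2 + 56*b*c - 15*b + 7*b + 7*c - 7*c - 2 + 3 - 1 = 8*b^2 + b*(56*c - 8)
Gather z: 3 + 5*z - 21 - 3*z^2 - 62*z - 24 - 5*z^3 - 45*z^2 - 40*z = -5*z^3 - 48*z^2 - 97*z - 42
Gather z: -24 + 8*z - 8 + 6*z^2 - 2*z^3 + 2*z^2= -2*z^3 + 8*z^2 + 8*z - 32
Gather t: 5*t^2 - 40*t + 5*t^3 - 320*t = 5*t^3 + 5*t^2 - 360*t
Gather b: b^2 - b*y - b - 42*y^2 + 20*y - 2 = b^2 + b*(-y - 1) - 42*y^2 + 20*y - 2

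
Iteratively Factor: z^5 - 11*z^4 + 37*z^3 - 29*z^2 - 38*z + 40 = (z - 1)*(z^4 - 10*z^3 + 27*z^2 - 2*z - 40) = (z - 5)*(z - 1)*(z^3 - 5*z^2 + 2*z + 8) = (z - 5)*(z - 2)*(z - 1)*(z^2 - 3*z - 4) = (z - 5)*(z - 2)*(z - 1)*(z + 1)*(z - 4)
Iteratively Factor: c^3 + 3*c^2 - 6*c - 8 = (c - 2)*(c^2 + 5*c + 4) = (c - 2)*(c + 4)*(c + 1)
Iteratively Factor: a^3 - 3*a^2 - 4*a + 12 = (a - 2)*(a^2 - a - 6) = (a - 3)*(a - 2)*(a + 2)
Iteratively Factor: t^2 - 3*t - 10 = (t - 5)*(t + 2)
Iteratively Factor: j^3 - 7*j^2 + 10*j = (j)*(j^2 - 7*j + 10) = j*(j - 5)*(j - 2)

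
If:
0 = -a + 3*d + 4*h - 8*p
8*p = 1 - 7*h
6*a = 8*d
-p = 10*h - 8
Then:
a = -496/73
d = -372/73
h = 63/73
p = -46/73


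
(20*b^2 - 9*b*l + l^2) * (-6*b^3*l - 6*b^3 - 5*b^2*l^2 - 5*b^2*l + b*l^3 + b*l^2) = -120*b^5*l - 120*b^5 - 46*b^4*l^2 - 46*b^4*l + 59*b^3*l^3 + 59*b^3*l^2 - 14*b^2*l^4 - 14*b^2*l^3 + b*l^5 + b*l^4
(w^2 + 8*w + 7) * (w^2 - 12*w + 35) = w^4 - 4*w^3 - 54*w^2 + 196*w + 245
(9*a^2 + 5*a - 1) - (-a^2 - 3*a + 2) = 10*a^2 + 8*a - 3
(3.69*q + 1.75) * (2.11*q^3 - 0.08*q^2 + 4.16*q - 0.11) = 7.7859*q^4 + 3.3973*q^3 + 15.2104*q^2 + 6.8741*q - 0.1925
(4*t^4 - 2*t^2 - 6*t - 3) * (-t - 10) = -4*t^5 - 40*t^4 + 2*t^3 + 26*t^2 + 63*t + 30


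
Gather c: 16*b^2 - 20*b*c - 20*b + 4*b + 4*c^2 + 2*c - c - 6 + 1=16*b^2 - 16*b + 4*c^2 + c*(1 - 20*b) - 5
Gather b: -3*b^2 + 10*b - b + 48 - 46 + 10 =-3*b^2 + 9*b + 12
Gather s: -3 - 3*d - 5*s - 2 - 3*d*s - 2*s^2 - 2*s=-3*d - 2*s^2 + s*(-3*d - 7) - 5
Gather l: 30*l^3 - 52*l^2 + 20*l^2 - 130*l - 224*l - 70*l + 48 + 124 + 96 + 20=30*l^3 - 32*l^2 - 424*l + 288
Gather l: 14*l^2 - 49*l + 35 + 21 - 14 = 14*l^2 - 49*l + 42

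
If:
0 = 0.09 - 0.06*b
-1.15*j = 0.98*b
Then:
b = 1.50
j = -1.28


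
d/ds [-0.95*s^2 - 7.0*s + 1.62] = -1.9*s - 7.0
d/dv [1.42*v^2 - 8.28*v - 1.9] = 2.84*v - 8.28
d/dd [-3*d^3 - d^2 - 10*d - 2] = -9*d^2 - 2*d - 10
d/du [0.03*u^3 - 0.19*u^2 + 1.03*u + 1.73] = 0.09*u^2 - 0.38*u + 1.03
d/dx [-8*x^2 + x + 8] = 1 - 16*x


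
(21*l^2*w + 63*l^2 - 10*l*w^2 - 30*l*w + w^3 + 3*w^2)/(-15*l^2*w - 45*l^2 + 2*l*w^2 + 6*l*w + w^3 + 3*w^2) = (-7*l + w)/(5*l + w)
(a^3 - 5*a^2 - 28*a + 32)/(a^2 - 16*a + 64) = (a^2 + 3*a - 4)/(a - 8)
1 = 1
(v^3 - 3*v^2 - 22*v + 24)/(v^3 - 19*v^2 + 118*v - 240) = (v^2 + 3*v - 4)/(v^2 - 13*v + 40)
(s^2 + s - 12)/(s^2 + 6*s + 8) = (s - 3)/(s + 2)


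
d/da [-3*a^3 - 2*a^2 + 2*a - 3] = -9*a^2 - 4*a + 2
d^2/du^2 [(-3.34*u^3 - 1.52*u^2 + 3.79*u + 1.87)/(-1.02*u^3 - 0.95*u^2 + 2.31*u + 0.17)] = (-7.105427357601e-15*u^7 - 3.31010399999998*u^6 + 23.559552*u^5 - 16.94322*u^4 - 6.60822600000002*u^3 + 17.76687*u^2 + 19.583388*u - 17.496502)/(1.061208*u^9 + 2.96514*u^8 - 4.448322*u^7 - 13.103569*u^6 + 9.085761*u^5 + 17.150934*u^4 - 9.999567*u^3 - 2.639046*u^2 - 0.200277*u - 0.004913)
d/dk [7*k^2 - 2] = 14*k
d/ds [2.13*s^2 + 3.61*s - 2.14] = 4.26*s + 3.61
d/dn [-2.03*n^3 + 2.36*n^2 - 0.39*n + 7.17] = -6.09*n^2 + 4.72*n - 0.39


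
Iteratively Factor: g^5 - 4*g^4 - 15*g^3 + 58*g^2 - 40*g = (g - 2)*(g^4 - 2*g^3 - 19*g^2 + 20*g) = (g - 5)*(g - 2)*(g^3 + 3*g^2 - 4*g) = (g - 5)*(g - 2)*(g - 1)*(g^2 + 4*g) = g*(g - 5)*(g - 2)*(g - 1)*(g + 4)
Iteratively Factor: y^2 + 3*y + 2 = (y + 2)*(y + 1)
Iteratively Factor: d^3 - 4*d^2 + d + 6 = (d + 1)*(d^2 - 5*d + 6) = (d - 3)*(d + 1)*(d - 2)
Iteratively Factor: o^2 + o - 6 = (o + 3)*(o - 2)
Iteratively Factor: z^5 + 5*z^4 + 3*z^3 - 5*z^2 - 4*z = (z + 1)*(z^4 + 4*z^3 - z^2 - 4*z) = (z - 1)*(z + 1)*(z^3 + 5*z^2 + 4*z) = (z - 1)*(z + 1)*(z + 4)*(z^2 + z) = (z - 1)*(z + 1)^2*(z + 4)*(z)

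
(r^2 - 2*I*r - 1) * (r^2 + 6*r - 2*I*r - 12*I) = r^4 + 6*r^3 - 4*I*r^3 - 5*r^2 - 24*I*r^2 - 30*r + 2*I*r + 12*I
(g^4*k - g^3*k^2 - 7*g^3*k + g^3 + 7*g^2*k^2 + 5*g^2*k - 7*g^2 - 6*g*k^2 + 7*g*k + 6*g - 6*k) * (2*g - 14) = 2*g^5*k - 2*g^4*k^2 - 28*g^4*k + 2*g^4 + 28*g^3*k^2 + 108*g^3*k - 28*g^3 - 110*g^2*k^2 - 56*g^2*k + 110*g^2 + 84*g*k^2 - 110*g*k - 84*g + 84*k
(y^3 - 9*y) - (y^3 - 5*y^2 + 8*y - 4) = 5*y^2 - 17*y + 4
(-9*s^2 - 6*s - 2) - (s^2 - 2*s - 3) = -10*s^2 - 4*s + 1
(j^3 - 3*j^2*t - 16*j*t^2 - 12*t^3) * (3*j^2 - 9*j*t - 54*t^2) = 3*j^5 - 18*j^4*t - 75*j^3*t^2 + 270*j^2*t^3 + 972*j*t^4 + 648*t^5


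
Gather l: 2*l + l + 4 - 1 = 3*l + 3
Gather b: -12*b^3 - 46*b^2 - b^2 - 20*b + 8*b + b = -12*b^3 - 47*b^2 - 11*b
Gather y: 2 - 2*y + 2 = 4 - 2*y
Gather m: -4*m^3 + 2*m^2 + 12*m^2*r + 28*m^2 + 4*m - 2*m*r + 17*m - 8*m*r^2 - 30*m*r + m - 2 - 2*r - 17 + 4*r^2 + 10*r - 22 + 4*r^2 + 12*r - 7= -4*m^3 + m^2*(12*r + 30) + m*(-8*r^2 - 32*r + 22) + 8*r^2 + 20*r - 48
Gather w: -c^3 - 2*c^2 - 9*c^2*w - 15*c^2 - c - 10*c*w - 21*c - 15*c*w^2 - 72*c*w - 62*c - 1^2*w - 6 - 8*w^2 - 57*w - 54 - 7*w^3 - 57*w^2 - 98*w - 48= -c^3 - 17*c^2 - 84*c - 7*w^3 + w^2*(-15*c - 65) + w*(-9*c^2 - 82*c - 156) - 108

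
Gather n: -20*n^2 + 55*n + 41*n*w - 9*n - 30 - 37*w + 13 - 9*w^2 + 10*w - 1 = -20*n^2 + n*(41*w + 46) - 9*w^2 - 27*w - 18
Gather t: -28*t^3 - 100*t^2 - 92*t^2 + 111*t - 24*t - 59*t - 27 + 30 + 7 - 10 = -28*t^3 - 192*t^2 + 28*t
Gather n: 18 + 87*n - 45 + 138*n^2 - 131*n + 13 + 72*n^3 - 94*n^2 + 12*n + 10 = 72*n^3 + 44*n^2 - 32*n - 4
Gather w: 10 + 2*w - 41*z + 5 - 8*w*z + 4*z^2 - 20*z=w*(2 - 8*z) + 4*z^2 - 61*z + 15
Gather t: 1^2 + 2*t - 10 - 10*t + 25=16 - 8*t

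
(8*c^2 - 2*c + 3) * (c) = 8*c^3 - 2*c^2 + 3*c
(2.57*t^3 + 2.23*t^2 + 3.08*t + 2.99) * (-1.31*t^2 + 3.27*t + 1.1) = -3.3667*t^5 + 5.4826*t^4 + 6.0843*t^3 + 8.6077*t^2 + 13.1653*t + 3.289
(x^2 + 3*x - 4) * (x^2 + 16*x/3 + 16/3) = x^4 + 25*x^3/3 + 52*x^2/3 - 16*x/3 - 64/3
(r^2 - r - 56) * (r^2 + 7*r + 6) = r^4 + 6*r^3 - 57*r^2 - 398*r - 336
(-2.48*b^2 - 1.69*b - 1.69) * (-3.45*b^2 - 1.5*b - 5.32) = 8.556*b^4 + 9.5505*b^3 + 21.5591*b^2 + 11.5258*b + 8.9908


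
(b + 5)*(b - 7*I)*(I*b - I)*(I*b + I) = -b^4 - 5*b^3 + 7*I*b^3 + b^2 + 35*I*b^2 + 5*b - 7*I*b - 35*I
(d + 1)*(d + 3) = d^2 + 4*d + 3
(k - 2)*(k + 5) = k^2 + 3*k - 10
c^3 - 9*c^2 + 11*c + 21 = (c - 7)*(c - 3)*(c + 1)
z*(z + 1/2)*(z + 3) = z^3 + 7*z^2/2 + 3*z/2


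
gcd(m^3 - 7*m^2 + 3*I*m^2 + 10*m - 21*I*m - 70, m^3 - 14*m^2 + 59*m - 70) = m - 7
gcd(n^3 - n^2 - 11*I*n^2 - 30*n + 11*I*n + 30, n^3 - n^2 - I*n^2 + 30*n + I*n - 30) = n^2 + n*(-1 - 6*I) + 6*I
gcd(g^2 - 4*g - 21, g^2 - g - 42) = g - 7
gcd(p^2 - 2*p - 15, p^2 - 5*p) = p - 5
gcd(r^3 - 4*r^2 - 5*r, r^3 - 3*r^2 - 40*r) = r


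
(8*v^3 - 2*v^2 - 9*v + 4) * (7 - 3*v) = -24*v^4 + 62*v^3 + 13*v^2 - 75*v + 28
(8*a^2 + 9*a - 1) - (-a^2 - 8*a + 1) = 9*a^2 + 17*a - 2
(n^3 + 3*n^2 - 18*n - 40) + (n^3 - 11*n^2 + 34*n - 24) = 2*n^3 - 8*n^2 + 16*n - 64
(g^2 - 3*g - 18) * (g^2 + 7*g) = g^4 + 4*g^3 - 39*g^2 - 126*g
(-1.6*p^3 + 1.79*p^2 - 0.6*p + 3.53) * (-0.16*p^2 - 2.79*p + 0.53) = 0.256*p^5 + 4.1776*p^4 - 5.7461*p^3 + 2.0579*p^2 - 10.1667*p + 1.8709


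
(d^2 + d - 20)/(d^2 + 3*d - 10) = (d - 4)/(d - 2)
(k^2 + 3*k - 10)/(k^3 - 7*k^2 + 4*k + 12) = (k + 5)/(k^2 - 5*k - 6)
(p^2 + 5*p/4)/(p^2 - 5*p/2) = (4*p + 5)/(2*(2*p - 5))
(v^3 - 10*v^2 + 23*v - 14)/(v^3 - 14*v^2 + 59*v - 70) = (v - 1)/(v - 5)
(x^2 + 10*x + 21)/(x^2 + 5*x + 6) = (x + 7)/(x + 2)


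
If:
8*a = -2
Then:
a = -1/4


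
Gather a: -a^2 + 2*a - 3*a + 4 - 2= -a^2 - a + 2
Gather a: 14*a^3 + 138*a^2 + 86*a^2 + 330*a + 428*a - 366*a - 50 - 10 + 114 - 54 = 14*a^3 + 224*a^2 + 392*a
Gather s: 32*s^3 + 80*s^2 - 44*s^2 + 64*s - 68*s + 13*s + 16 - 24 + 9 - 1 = 32*s^3 + 36*s^2 + 9*s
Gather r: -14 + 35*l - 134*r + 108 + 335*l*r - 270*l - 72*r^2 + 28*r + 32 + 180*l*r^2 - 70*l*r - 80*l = -315*l + r^2*(180*l - 72) + r*(265*l - 106) + 126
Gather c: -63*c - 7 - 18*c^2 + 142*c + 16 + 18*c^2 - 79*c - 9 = 0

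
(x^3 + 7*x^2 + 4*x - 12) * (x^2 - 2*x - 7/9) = x^5 + 5*x^4 - 97*x^3/9 - 229*x^2/9 + 188*x/9 + 28/3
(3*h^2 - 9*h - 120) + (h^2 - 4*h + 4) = 4*h^2 - 13*h - 116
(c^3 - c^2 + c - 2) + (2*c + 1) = c^3 - c^2 + 3*c - 1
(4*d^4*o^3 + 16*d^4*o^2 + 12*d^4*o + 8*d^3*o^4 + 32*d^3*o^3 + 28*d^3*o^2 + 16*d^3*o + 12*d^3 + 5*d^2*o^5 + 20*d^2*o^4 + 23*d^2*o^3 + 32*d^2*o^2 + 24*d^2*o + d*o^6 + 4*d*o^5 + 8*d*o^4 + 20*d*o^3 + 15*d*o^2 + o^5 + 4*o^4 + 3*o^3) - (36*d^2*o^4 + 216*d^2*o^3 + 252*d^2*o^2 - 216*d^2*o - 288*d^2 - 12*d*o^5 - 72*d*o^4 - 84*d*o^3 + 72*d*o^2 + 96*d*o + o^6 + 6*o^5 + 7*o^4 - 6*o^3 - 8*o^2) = 4*d^4*o^3 + 16*d^4*o^2 + 12*d^4*o + 8*d^3*o^4 + 32*d^3*o^3 + 28*d^3*o^2 + 16*d^3*o + 12*d^3 + 5*d^2*o^5 - 16*d^2*o^4 - 193*d^2*o^3 - 220*d^2*o^2 + 240*d^2*o + 288*d^2 + d*o^6 + 16*d*o^5 + 80*d*o^4 + 104*d*o^3 - 57*d*o^2 - 96*d*o - o^6 - 5*o^5 - 3*o^4 + 9*o^3 + 8*o^2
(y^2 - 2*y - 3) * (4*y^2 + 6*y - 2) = 4*y^4 - 2*y^3 - 26*y^2 - 14*y + 6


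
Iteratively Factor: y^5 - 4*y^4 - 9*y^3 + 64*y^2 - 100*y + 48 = (y - 1)*(y^4 - 3*y^3 - 12*y^2 + 52*y - 48) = (y - 1)*(y + 4)*(y^3 - 7*y^2 + 16*y - 12) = (y - 2)*(y - 1)*(y + 4)*(y^2 - 5*y + 6) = (y - 3)*(y - 2)*(y - 1)*(y + 4)*(y - 2)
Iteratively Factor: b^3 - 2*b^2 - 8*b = (b)*(b^2 - 2*b - 8) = b*(b - 4)*(b + 2)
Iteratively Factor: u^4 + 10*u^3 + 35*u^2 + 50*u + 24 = (u + 4)*(u^3 + 6*u^2 + 11*u + 6) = (u + 3)*(u + 4)*(u^2 + 3*u + 2) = (u + 2)*(u + 3)*(u + 4)*(u + 1)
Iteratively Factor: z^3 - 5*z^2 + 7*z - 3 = (z - 3)*(z^2 - 2*z + 1) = (z - 3)*(z - 1)*(z - 1)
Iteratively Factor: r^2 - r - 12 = (r + 3)*(r - 4)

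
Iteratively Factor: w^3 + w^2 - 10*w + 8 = (w + 4)*(w^2 - 3*w + 2) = (w - 1)*(w + 4)*(w - 2)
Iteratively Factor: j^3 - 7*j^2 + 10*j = (j)*(j^2 - 7*j + 10) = j*(j - 2)*(j - 5)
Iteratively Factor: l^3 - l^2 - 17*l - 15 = (l - 5)*(l^2 + 4*l + 3) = (l - 5)*(l + 1)*(l + 3)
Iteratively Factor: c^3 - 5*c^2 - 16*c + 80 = (c - 5)*(c^2 - 16) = (c - 5)*(c - 4)*(c + 4)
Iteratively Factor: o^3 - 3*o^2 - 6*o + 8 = (o - 4)*(o^2 + o - 2) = (o - 4)*(o + 2)*(o - 1)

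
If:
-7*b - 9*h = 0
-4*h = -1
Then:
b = -9/28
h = 1/4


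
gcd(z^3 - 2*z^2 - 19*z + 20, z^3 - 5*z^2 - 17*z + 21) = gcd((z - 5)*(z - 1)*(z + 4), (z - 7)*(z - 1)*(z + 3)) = z - 1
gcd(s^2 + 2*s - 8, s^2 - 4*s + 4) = s - 2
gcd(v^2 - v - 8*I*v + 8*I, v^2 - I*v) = 1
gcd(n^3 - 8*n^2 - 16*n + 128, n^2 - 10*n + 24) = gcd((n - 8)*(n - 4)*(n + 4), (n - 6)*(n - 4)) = n - 4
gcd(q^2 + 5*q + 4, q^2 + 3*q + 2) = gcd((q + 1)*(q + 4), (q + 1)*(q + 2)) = q + 1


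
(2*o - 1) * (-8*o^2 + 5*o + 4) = -16*o^3 + 18*o^2 + 3*o - 4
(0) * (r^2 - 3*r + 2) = 0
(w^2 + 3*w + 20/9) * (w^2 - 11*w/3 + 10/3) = w^4 - 2*w^3/3 - 49*w^2/9 + 50*w/27 + 200/27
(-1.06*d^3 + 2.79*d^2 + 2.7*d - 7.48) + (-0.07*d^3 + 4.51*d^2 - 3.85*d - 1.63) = -1.13*d^3 + 7.3*d^2 - 1.15*d - 9.11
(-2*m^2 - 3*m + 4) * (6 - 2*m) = 4*m^3 - 6*m^2 - 26*m + 24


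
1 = 1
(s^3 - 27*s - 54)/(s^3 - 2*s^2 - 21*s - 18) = (s + 3)/(s + 1)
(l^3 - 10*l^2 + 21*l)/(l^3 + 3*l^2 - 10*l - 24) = l*(l - 7)/(l^2 + 6*l + 8)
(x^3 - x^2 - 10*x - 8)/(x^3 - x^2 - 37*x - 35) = (x^2 - 2*x - 8)/(x^2 - 2*x - 35)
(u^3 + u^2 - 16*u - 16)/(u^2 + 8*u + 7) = (u^2 - 16)/(u + 7)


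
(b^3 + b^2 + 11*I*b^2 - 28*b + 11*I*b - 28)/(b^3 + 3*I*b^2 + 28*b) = (b^2 + b*(1 + 4*I) + 4*I)/(b*(b - 4*I))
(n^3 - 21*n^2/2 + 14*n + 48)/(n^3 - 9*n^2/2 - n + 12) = (n - 8)/(n - 2)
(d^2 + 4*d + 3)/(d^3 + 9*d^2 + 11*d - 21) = (d + 1)/(d^2 + 6*d - 7)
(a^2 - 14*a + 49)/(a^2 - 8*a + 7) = (a - 7)/(a - 1)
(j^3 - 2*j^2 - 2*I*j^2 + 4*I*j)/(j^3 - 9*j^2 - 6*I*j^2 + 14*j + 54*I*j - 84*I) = j*(j - 2*I)/(j^2 - j*(7 + 6*I) + 42*I)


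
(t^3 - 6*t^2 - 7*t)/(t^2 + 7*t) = (t^2 - 6*t - 7)/(t + 7)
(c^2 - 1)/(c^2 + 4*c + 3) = (c - 1)/(c + 3)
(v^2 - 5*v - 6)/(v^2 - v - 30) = (v + 1)/(v + 5)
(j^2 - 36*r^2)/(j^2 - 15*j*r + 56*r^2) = (j^2 - 36*r^2)/(j^2 - 15*j*r + 56*r^2)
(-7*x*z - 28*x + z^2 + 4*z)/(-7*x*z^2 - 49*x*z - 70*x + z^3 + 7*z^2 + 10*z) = (z + 4)/(z^2 + 7*z + 10)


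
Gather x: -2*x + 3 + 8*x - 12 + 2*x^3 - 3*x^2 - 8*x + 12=2*x^3 - 3*x^2 - 2*x + 3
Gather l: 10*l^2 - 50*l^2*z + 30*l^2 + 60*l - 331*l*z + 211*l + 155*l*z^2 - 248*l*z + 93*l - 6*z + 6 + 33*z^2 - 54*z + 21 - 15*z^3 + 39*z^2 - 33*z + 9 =l^2*(40 - 50*z) + l*(155*z^2 - 579*z + 364) - 15*z^3 + 72*z^2 - 93*z + 36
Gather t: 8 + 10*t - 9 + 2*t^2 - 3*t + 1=2*t^2 + 7*t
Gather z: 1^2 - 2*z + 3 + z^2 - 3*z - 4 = z^2 - 5*z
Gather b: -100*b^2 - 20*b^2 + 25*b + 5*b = -120*b^2 + 30*b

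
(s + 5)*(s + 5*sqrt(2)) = s^2 + 5*s + 5*sqrt(2)*s + 25*sqrt(2)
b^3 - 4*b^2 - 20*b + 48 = (b - 6)*(b - 2)*(b + 4)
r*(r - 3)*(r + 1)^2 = r^4 - r^3 - 5*r^2 - 3*r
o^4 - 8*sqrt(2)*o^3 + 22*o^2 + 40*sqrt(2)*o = o*(o - 5*sqrt(2))*(o - 4*sqrt(2))*(o + sqrt(2))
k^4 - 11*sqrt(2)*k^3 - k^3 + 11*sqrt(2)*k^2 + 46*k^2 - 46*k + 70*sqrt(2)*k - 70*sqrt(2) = (k - 1)*(k - 7*sqrt(2))*(k - 5*sqrt(2))*(k + sqrt(2))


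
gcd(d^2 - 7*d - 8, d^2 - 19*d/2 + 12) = d - 8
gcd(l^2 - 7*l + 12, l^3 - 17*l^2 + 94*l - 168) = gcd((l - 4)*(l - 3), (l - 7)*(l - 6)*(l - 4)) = l - 4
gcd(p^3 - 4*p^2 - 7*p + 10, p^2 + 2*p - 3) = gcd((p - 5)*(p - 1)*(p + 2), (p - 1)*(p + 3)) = p - 1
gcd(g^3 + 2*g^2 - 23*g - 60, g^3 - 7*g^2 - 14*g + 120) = g^2 - g - 20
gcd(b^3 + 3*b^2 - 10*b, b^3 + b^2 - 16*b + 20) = b^2 + 3*b - 10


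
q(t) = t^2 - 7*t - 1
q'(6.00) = 5.00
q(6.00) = -7.00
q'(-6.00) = -19.00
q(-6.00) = 77.00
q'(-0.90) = -8.80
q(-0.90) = 6.11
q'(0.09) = -6.82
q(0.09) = -1.62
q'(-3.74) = -14.48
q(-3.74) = 39.17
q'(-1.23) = -9.46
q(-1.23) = 9.12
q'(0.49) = -6.02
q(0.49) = -4.19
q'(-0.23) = -7.46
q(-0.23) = 0.66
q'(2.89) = -1.22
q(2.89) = -12.88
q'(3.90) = 0.80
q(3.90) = -13.09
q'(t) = 2*t - 7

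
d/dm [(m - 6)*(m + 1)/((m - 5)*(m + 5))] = (5*m^2 - 38*m + 125)/(m^4 - 50*m^2 + 625)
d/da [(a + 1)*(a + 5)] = 2*a + 6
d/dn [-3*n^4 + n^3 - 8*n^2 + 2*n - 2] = -12*n^3 + 3*n^2 - 16*n + 2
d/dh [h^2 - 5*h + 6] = 2*h - 5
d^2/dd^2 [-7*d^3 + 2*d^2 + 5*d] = 4 - 42*d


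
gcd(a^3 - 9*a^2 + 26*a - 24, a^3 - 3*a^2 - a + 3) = a - 3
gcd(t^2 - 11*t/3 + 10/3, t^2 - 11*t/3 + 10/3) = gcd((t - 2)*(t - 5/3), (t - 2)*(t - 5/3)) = t^2 - 11*t/3 + 10/3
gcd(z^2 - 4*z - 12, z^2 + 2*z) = z + 2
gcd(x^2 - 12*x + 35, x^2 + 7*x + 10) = 1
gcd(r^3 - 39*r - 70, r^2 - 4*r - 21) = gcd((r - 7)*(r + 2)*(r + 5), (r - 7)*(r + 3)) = r - 7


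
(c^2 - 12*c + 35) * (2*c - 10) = 2*c^3 - 34*c^2 + 190*c - 350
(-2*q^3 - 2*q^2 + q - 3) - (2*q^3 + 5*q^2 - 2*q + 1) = -4*q^3 - 7*q^2 + 3*q - 4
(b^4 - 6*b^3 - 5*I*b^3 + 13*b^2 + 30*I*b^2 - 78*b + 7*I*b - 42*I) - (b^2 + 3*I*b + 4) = b^4 - 6*b^3 - 5*I*b^3 + 12*b^2 + 30*I*b^2 - 78*b + 4*I*b - 4 - 42*I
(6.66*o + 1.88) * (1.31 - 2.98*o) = -19.8468*o^2 + 3.1222*o + 2.4628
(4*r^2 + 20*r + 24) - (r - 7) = 4*r^2 + 19*r + 31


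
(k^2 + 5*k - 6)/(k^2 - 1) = (k + 6)/(k + 1)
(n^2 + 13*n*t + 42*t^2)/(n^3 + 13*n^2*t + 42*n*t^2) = 1/n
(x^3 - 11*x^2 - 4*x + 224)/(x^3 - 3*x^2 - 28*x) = (x - 8)/x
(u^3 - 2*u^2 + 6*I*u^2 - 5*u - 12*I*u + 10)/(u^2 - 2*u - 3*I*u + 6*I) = (u^2 + 6*I*u - 5)/(u - 3*I)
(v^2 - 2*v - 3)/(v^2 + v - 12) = (v + 1)/(v + 4)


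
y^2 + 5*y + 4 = (y + 1)*(y + 4)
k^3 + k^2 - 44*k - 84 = (k - 7)*(k + 2)*(k + 6)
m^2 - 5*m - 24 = (m - 8)*(m + 3)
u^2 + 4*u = u*(u + 4)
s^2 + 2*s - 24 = (s - 4)*(s + 6)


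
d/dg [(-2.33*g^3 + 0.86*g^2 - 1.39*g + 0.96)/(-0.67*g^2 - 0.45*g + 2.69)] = (1.5611*g^4 + 2.097*g^3 - 20.1214*g^2 + 5.9132*g - 3.3071)/(0.4489*g^4 + 0.603*g^3 - 3.4021*g^2 - 2.421*g + 7.2361)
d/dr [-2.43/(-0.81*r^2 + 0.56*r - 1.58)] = (1.3608 - 3.9366*r)/(0.81*r^2 - 0.56*r + 1.58)^2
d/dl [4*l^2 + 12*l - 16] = 8*l + 12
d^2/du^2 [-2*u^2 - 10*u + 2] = -4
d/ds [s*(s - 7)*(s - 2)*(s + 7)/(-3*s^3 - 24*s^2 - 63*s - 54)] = (-s^5 - 13*s^4 - 57*s^3 + 379*s^2 + 784*s - 588)/(3*(s^5 + 13*s^4 + 67*s^3 + 171*s^2 + 216*s + 108))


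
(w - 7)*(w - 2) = w^2 - 9*w + 14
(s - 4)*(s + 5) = s^2 + s - 20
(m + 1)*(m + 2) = m^2 + 3*m + 2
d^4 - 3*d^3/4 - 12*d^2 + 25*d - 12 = (d - 2)^2*(d - 3/4)*(d + 4)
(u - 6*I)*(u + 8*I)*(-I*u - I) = -I*u^3 + 2*u^2 - I*u^2 + 2*u - 48*I*u - 48*I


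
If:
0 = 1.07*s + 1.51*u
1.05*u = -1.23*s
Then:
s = 0.00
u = 0.00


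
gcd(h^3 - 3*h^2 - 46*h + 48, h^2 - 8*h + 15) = 1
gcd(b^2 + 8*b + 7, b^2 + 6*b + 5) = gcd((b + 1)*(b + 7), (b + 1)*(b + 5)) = b + 1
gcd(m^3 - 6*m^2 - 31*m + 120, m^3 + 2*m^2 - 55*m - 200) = m^2 - 3*m - 40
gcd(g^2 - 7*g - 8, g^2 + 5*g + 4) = g + 1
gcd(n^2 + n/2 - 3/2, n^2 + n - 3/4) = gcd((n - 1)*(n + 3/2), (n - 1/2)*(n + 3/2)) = n + 3/2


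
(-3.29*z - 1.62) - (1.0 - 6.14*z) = 2.85*z - 2.62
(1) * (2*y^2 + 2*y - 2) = 2*y^2 + 2*y - 2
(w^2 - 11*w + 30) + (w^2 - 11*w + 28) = 2*w^2 - 22*w + 58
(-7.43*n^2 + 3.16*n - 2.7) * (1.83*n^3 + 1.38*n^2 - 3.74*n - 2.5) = -13.5969*n^5 - 4.4706*n^4 + 27.208*n^3 + 3.0306*n^2 + 2.198*n + 6.75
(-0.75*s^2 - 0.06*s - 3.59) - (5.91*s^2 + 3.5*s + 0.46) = -6.66*s^2 - 3.56*s - 4.05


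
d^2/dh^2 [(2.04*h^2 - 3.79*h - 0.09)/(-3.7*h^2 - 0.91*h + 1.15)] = (-2.8421709430404e-14*h^4 + 117.50756*h^3 - 44.6886*h^2 + 98.57688*h + 3.451628)/(50.653*h^6 + 37.3737*h^5 - 38.03859*h^4 - 22.478729*h^3 + 11.822805*h^2 + 3.610425*h - 1.520875)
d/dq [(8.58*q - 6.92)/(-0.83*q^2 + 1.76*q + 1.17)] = (7.1214*q^2 - 11.4872*q + 22.2178)/(0.6889*q^4 - 2.9216*q^3 + 1.1554*q^2 + 4.1184*q + 1.3689)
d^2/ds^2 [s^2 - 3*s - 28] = 2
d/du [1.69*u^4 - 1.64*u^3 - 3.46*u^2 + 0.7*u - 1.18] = 6.76*u^3 - 4.92*u^2 - 6.92*u + 0.7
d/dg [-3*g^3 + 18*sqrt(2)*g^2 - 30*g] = -9*g^2 + 36*sqrt(2)*g - 30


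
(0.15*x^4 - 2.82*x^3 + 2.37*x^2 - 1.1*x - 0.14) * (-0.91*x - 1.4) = -0.1365*x^5 + 2.3562*x^4 + 1.7913*x^3 - 2.317*x^2 + 1.6674*x + 0.196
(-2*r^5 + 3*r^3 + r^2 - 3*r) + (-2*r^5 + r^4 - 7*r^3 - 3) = -4*r^5 + r^4 - 4*r^3 + r^2 - 3*r - 3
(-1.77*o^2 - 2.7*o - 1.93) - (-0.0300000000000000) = -1.77*o^2 - 2.7*o - 1.9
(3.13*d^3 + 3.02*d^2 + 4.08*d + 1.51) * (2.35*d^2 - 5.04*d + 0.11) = 7.3555*d^5 - 8.6782*d^4 - 5.2885*d^3 - 16.6825*d^2 - 7.1616*d + 0.1661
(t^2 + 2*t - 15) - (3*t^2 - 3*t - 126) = -2*t^2 + 5*t + 111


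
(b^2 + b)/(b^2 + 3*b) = (b + 1)/(b + 3)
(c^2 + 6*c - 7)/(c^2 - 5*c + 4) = (c + 7)/(c - 4)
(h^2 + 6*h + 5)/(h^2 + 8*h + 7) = (h + 5)/(h + 7)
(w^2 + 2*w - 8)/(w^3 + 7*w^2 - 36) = (w + 4)/(w^2 + 9*w + 18)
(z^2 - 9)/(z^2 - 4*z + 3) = (z + 3)/(z - 1)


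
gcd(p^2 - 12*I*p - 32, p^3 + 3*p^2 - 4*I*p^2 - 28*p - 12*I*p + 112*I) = p - 4*I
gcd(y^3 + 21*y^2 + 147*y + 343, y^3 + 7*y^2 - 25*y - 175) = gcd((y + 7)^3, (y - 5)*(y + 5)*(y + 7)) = y + 7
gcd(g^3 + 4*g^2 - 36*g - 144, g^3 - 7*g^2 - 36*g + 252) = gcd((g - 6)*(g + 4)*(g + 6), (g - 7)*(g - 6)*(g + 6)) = g^2 - 36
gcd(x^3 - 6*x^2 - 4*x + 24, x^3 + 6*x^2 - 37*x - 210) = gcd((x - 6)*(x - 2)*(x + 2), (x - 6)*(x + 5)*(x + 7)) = x - 6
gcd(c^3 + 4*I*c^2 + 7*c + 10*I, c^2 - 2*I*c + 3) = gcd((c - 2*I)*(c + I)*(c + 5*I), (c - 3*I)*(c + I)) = c + I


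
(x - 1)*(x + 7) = x^2 + 6*x - 7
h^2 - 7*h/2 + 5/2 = (h - 5/2)*(h - 1)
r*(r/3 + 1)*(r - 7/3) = r^3/3 + 2*r^2/9 - 7*r/3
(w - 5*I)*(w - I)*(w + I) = w^3 - 5*I*w^2 + w - 5*I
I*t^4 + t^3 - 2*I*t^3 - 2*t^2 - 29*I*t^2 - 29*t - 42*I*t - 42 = (t - 7)*(t + 2)*(t + 3)*(I*t + 1)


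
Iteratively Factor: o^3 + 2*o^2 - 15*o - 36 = (o - 4)*(o^2 + 6*o + 9) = (o - 4)*(o + 3)*(o + 3)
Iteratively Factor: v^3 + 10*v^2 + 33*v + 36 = (v + 4)*(v^2 + 6*v + 9) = (v + 3)*(v + 4)*(v + 3)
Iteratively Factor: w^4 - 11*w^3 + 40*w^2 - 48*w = (w - 4)*(w^3 - 7*w^2 + 12*w) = (w - 4)*(w - 3)*(w^2 - 4*w) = (w - 4)^2*(w - 3)*(w)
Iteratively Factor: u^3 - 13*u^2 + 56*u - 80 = (u - 4)*(u^2 - 9*u + 20) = (u - 4)^2*(u - 5)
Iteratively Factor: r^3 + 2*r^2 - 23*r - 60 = (r + 3)*(r^2 - r - 20) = (r + 3)*(r + 4)*(r - 5)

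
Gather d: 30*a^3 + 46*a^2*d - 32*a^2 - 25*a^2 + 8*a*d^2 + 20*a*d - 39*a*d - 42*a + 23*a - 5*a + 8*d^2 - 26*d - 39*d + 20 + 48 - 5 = 30*a^3 - 57*a^2 - 24*a + d^2*(8*a + 8) + d*(46*a^2 - 19*a - 65) + 63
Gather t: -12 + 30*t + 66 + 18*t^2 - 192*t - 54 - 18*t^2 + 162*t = 0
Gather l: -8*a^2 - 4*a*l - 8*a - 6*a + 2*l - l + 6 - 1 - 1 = -8*a^2 - 14*a + l*(1 - 4*a) + 4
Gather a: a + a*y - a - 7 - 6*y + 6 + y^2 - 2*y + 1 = a*y + y^2 - 8*y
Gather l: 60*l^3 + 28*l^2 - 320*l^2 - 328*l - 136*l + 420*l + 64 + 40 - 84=60*l^3 - 292*l^2 - 44*l + 20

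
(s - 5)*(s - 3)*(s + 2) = s^3 - 6*s^2 - s + 30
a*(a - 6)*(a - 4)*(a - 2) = a^4 - 12*a^3 + 44*a^2 - 48*a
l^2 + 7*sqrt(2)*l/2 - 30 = (l - 5*sqrt(2)/2)*(l + 6*sqrt(2))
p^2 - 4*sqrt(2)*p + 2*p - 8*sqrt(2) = (p + 2)*(p - 4*sqrt(2))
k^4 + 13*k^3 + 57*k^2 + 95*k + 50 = (k + 1)*(k + 2)*(k + 5)^2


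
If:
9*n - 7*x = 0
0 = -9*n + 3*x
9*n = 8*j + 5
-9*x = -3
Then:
No Solution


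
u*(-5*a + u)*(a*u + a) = -5*a^2*u^2 - 5*a^2*u + a*u^3 + a*u^2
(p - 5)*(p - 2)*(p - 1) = p^3 - 8*p^2 + 17*p - 10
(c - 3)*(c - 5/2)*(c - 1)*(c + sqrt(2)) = c^4 - 13*c^3/2 + sqrt(2)*c^3 - 13*sqrt(2)*c^2/2 + 13*c^2 - 15*c/2 + 13*sqrt(2)*c - 15*sqrt(2)/2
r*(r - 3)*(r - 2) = r^3 - 5*r^2 + 6*r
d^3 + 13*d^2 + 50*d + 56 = (d + 2)*(d + 4)*(d + 7)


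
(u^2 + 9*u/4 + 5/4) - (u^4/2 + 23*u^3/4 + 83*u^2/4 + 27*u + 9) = -u^4/2 - 23*u^3/4 - 79*u^2/4 - 99*u/4 - 31/4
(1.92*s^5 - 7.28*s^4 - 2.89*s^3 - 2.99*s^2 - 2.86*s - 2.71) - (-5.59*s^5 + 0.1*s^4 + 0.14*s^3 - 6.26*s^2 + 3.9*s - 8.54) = 7.51*s^5 - 7.38*s^4 - 3.03*s^3 + 3.27*s^2 - 6.76*s + 5.83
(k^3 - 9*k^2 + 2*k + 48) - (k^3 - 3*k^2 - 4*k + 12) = -6*k^2 + 6*k + 36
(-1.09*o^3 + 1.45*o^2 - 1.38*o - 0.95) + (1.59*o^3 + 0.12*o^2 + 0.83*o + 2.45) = 0.5*o^3 + 1.57*o^2 - 0.55*o + 1.5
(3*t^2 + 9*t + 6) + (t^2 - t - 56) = 4*t^2 + 8*t - 50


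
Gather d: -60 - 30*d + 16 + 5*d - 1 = -25*d - 45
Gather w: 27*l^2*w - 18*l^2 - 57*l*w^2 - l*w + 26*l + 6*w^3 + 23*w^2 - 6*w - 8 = -18*l^2 + 26*l + 6*w^3 + w^2*(23 - 57*l) + w*(27*l^2 - l - 6) - 8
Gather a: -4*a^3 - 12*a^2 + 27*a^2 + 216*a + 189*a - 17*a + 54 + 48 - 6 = -4*a^3 + 15*a^2 + 388*a + 96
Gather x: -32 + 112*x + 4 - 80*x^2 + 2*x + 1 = -80*x^2 + 114*x - 27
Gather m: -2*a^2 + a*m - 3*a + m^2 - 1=-2*a^2 + a*m - 3*a + m^2 - 1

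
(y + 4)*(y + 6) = y^2 + 10*y + 24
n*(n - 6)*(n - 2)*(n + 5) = n^4 - 3*n^3 - 28*n^2 + 60*n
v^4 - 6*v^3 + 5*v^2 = v^2*(v - 5)*(v - 1)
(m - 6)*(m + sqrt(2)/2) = m^2 - 6*m + sqrt(2)*m/2 - 3*sqrt(2)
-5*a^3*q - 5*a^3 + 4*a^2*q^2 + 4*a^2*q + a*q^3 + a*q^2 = (-a + q)*(5*a + q)*(a*q + a)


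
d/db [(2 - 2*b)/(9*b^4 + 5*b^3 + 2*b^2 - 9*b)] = 2*(27*b^4 - 26*b^3 - 13*b^2 - 4*b + 9)/(b^2*(81*b^6 + 90*b^5 + 61*b^4 - 142*b^3 - 86*b^2 - 36*b + 81))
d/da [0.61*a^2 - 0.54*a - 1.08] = 1.22*a - 0.54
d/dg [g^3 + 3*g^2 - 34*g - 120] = 3*g^2 + 6*g - 34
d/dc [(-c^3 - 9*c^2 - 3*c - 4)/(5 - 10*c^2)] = (2*c^4 - 9*c^2 - 34*c - 3)/(5*(4*c^4 - 4*c^2 + 1))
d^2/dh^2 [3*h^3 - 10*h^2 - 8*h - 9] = 18*h - 20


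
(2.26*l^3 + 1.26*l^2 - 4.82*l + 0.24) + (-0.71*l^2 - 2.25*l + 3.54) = 2.26*l^3 + 0.55*l^2 - 7.07*l + 3.78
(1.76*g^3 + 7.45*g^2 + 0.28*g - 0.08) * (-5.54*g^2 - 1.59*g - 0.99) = -9.7504*g^5 - 44.0714*g^4 - 15.1391*g^3 - 7.3775*g^2 - 0.15*g + 0.0792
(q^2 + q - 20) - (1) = q^2 + q - 21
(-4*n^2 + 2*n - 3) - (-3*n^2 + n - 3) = -n^2 + n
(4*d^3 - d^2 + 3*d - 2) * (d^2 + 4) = 4*d^5 - d^4 + 19*d^3 - 6*d^2 + 12*d - 8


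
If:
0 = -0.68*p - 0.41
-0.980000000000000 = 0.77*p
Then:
No Solution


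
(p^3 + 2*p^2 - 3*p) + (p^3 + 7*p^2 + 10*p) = 2*p^3 + 9*p^2 + 7*p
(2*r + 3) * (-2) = -4*r - 6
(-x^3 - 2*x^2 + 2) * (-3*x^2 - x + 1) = 3*x^5 + 7*x^4 + x^3 - 8*x^2 - 2*x + 2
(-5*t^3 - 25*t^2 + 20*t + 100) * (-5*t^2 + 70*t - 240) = 25*t^5 - 225*t^4 - 650*t^3 + 6900*t^2 + 2200*t - 24000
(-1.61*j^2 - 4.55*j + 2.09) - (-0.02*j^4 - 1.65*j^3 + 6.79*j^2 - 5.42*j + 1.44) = 0.02*j^4 + 1.65*j^3 - 8.4*j^2 + 0.87*j + 0.65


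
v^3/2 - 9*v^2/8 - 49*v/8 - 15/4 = (v/2 + 1)*(v - 5)*(v + 3/4)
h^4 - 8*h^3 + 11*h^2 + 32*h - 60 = (h - 5)*(h - 3)*(h - 2)*(h + 2)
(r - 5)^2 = r^2 - 10*r + 25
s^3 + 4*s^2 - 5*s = s*(s - 1)*(s + 5)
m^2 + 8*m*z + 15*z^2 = (m + 3*z)*(m + 5*z)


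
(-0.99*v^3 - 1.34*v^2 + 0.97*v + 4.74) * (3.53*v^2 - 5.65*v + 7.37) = -3.4947*v^5 + 0.863300000000001*v^4 + 3.6988*v^3 + 1.3759*v^2 - 19.6321*v + 34.9338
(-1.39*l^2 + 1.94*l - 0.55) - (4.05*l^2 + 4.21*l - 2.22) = -5.44*l^2 - 2.27*l + 1.67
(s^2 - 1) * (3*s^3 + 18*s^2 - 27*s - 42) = 3*s^5 + 18*s^4 - 30*s^3 - 60*s^2 + 27*s + 42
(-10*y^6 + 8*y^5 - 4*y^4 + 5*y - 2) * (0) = 0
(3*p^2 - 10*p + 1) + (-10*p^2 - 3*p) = -7*p^2 - 13*p + 1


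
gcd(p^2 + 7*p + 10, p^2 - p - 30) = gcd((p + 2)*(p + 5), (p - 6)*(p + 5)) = p + 5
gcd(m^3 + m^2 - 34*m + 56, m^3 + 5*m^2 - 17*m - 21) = m + 7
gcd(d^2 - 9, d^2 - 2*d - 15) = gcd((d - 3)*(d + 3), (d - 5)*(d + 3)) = d + 3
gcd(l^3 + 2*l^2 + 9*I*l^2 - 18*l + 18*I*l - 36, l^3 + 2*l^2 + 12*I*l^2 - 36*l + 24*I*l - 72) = l^2 + l*(2 + 6*I) + 12*I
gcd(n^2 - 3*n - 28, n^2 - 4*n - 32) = n + 4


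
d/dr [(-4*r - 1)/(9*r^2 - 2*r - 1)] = 2*(18*r^2 + 9*r + 1)/(81*r^4 - 36*r^3 - 14*r^2 + 4*r + 1)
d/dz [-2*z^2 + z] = 1 - 4*z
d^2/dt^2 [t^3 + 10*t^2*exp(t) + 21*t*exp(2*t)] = 10*t^2*exp(t) + 84*t*exp(2*t) + 40*t*exp(t) + 6*t + 84*exp(2*t) + 20*exp(t)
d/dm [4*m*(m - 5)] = 8*m - 20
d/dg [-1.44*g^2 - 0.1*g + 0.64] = -2.88*g - 0.1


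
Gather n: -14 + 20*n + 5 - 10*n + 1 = 10*n - 8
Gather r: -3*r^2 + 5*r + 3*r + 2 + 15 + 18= -3*r^2 + 8*r + 35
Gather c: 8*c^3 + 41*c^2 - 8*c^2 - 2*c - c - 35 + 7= 8*c^3 + 33*c^2 - 3*c - 28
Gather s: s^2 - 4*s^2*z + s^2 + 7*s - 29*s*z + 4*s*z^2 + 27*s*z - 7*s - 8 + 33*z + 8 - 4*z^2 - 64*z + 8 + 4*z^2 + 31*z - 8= s^2*(2 - 4*z) + s*(4*z^2 - 2*z)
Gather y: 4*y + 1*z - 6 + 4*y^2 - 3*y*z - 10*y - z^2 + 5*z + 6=4*y^2 + y*(-3*z - 6) - z^2 + 6*z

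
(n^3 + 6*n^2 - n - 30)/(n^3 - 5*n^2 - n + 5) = (n^3 + 6*n^2 - n - 30)/(n^3 - 5*n^2 - n + 5)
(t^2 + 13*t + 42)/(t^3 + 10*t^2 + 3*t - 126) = 1/(t - 3)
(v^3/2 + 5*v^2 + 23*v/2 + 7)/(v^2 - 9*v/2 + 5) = (v^3 + 10*v^2 + 23*v + 14)/(2*v^2 - 9*v + 10)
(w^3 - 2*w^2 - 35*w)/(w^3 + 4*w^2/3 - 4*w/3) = 3*(w^2 - 2*w - 35)/(3*w^2 + 4*w - 4)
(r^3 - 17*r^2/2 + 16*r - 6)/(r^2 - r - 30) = (r^2 - 5*r/2 + 1)/(r + 5)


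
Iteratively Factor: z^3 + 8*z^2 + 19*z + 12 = (z + 1)*(z^2 + 7*z + 12) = (z + 1)*(z + 4)*(z + 3)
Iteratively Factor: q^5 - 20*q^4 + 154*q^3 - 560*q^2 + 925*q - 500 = (q - 1)*(q^4 - 19*q^3 + 135*q^2 - 425*q + 500) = (q - 5)*(q - 1)*(q^3 - 14*q^2 + 65*q - 100) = (q - 5)^2*(q - 1)*(q^2 - 9*q + 20) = (q - 5)^2*(q - 4)*(q - 1)*(q - 5)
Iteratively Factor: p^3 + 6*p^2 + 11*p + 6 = (p + 3)*(p^2 + 3*p + 2) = (p + 1)*(p + 3)*(p + 2)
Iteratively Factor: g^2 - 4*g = (g)*(g - 4)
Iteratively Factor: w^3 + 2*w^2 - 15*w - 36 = (w + 3)*(w^2 - w - 12) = (w + 3)^2*(w - 4)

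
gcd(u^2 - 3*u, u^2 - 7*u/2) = u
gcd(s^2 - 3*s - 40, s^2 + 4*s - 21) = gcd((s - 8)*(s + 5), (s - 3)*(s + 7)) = 1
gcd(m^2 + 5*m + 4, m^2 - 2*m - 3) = m + 1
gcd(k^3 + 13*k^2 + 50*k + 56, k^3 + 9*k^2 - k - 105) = k + 7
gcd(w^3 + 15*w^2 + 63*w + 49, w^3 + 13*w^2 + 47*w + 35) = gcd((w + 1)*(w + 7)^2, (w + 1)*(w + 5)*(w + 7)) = w^2 + 8*w + 7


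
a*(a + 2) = a^2 + 2*a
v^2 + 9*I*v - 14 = (v + 2*I)*(v + 7*I)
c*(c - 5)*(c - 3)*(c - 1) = c^4 - 9*c^3 + 23*c^2 - 15*c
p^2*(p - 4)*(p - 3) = p^4 - 7*p^3 + 12*p^2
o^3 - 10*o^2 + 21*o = o*(o - 7)*(o - 3)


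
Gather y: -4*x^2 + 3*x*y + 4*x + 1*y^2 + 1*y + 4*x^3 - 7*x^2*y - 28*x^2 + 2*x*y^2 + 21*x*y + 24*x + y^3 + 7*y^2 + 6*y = 4*x^3 - 32*x^2 + 28*x + y^3 + y^2*(2*x + 8) + y*(-7*x^2 + 24*x + 7)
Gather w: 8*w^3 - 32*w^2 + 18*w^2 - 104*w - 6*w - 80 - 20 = 8*w^3 - 14*w^2 - 110*w - 100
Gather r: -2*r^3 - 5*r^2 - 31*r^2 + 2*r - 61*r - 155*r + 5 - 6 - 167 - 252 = -2*r^3 - 36*r^2 - 214*r - 420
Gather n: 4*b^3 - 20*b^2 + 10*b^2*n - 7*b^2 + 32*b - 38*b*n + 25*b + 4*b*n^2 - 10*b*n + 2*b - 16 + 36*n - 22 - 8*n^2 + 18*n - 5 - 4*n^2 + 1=4*b^3 - 27*b^2 + 59*b + n^2*(4*b - 12) + n*(10*b^2 - 48*b + 54) - 42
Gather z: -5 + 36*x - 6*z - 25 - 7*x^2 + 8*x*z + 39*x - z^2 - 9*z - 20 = -7*x^2 + 75*x - z^2 + z*(8*x - 15) - 50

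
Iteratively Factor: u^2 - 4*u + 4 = (u - 2)*(u - 2)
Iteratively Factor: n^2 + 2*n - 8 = (n + 4)*(n - 2)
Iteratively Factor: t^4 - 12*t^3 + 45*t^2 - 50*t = (t - 2)*(t^3 - 10*t^2 + 25*t) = (t - 5)*(t - 2)*(t^2 - 5*t) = t*(t - 5)*(t - 2)*(t - 5)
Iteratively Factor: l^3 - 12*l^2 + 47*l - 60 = (l - 3)*(l^2 - 9*l + 20) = (l - 5)*(l - 3)*(l - 4)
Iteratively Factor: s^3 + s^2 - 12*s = (s - 3)*(s^2 + 4*s) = (s - 3)*(s + 4)*(s)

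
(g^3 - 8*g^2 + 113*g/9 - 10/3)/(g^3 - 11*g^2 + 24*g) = (9*g^3 - 72*g^2 + 113*g - 30)/(9*g*(g^2 - 11*g + 24))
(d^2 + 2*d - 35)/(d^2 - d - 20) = (d + 7)/(d + 4)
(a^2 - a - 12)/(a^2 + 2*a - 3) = (a - 4)/(a - 1)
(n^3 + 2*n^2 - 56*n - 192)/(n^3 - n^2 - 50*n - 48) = (n + 4)/(n + 1)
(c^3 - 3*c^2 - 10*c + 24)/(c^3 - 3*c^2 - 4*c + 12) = (c^2 - c - 12)/(c^2 - c - 6)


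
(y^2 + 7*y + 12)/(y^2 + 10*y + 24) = (y + 3)/(y + 6)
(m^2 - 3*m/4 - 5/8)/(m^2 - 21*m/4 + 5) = (m + 1/2)/(m - 4)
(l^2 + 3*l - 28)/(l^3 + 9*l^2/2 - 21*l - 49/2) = 2*(l - 4)/(2*l^2 - 5*l - 7)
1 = 1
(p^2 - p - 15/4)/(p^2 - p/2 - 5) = (p + 3/2)/(p + 2)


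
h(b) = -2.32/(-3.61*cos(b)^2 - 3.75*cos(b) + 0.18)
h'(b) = -2.32*(-7.22*sin(b)*cos(b) - 3.75*sin(b))/(-3.61*cos(b)^2 - 3.75*cos(b) + 0.18)^2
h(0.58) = 0.42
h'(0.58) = 0.41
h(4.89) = 3.90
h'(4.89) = -32.39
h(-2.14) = -2.01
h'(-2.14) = 0.21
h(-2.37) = -2.29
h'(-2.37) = 2.25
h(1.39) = 3.80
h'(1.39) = 30.86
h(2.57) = -2.97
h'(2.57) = -4.79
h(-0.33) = 0.35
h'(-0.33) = -0.18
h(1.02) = 0.84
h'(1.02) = 1.94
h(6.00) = 0.34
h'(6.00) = -0.15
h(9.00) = -3.87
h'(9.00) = -7.52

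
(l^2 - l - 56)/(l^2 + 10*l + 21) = (l - 8)/(l + 3)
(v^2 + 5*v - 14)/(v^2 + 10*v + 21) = (v - 2)/(v + 3)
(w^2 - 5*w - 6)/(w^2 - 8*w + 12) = (w + 1)/(w - 2)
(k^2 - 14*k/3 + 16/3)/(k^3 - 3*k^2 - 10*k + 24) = (k - 8/3)/(k^2 - k - 12)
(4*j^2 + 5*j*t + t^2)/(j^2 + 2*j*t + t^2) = (4*j + t)/(j + t)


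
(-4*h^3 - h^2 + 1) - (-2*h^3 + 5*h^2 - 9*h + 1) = -2*h^3 - 6*h^2 + 9*h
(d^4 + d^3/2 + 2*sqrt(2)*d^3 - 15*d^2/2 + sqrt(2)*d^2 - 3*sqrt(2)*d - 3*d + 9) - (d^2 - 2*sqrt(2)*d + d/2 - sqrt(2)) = d^4 + d^3/2 + 2*sqrt(2)*d^3 - 17*d^2/2 + sqrt(2)*d^2 - 7*d/2 - sqrt(2)*d + sqrt(2) + 9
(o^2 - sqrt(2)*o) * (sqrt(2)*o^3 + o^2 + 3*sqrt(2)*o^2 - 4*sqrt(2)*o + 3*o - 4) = sqrt(2)*o^5 - o^4 + 3*sqrt(2)*o^4 - 5*sqrt(2)*o^3 - 3*o^3 - 3*sqrt(2)*o^2 + 4*o^2 + 4*sqrt(2)*o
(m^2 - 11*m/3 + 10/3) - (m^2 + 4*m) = 10/3 - 23*m/3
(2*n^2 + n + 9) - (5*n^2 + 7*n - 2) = -3*n^2 - 6*n + 11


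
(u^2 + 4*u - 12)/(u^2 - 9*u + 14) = (u + 6)/(u - 7)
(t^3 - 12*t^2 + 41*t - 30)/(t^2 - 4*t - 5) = (t^2 - 7*t + 6)/(t + 1)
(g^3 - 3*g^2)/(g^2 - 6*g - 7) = g^2*(3 - g)/(-g^2 + 6*g + 7)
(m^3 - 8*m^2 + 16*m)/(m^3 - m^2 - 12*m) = (m - 4)/(m + 3)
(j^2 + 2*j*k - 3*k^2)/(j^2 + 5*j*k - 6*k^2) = (j + 3*k)/(j + 6*k)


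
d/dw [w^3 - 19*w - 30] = 3*w^2 - 19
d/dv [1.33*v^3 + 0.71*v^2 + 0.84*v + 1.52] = 3.99*v^2 + 1.42*v + 0.84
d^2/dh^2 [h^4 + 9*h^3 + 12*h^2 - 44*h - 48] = 12*h^2 + 54*h + 24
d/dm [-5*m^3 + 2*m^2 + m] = -15*m^2 + 4*m + 1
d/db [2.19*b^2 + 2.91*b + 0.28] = 4.38*b + 2.91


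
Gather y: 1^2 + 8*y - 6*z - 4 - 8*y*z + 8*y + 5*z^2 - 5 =y*(16 - 8*z) + 5*z^2 - 6*z - 8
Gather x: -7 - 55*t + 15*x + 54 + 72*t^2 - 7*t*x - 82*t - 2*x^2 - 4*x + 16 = 72*t^2 - 137*t - 2*x^2 + x*(11 - 7*t) + 63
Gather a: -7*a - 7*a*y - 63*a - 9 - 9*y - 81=a*(-7*y - 70) - 9*y - 90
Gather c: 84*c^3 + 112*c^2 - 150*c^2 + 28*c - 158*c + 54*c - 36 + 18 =84*c^3 - 38*c^2 - 76*c - 18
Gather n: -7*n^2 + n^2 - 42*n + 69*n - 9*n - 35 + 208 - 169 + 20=-6*n^2 + 18*n + 24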